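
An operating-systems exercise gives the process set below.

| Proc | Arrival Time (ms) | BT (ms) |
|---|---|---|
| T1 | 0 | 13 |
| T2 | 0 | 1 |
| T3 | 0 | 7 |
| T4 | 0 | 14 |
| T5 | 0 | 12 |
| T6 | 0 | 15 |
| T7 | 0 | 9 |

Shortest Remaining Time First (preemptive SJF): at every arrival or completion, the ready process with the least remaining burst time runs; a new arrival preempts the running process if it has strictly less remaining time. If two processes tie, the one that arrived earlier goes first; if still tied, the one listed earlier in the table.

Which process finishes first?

Schedule: | T2 0-1 | T3 1-8 | T7 8-17 | T5 17-29 | T1 29-42 | T4 42-56 | T6 56-71 |
Completion: T1=42  T2=1  T3=8  T4=56  T5=29  T6=71  T7=17
Finish order: T2 → T3 → T7 → T5 → T1 → T4 → T6

T2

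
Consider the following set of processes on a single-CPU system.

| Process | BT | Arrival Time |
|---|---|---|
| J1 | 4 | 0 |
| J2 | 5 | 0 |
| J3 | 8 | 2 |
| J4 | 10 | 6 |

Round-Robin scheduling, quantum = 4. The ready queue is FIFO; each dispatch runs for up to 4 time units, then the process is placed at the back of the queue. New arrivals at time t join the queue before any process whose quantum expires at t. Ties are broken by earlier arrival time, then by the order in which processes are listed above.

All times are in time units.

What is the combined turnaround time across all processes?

Gantt: | J1 0-4 | J2 4-8 | J3 8-12 | J4 12-16 | J2 16-17 | J3 17-21 | J4 21-27 |
Completion: J1=4  J2=17  J3=21  J4=27
Turnaround = completion − arrival: J1=4, J2=17, J3=19, J4=21
Total turnaround = 4 + 17 + 19 + 21 = 61

61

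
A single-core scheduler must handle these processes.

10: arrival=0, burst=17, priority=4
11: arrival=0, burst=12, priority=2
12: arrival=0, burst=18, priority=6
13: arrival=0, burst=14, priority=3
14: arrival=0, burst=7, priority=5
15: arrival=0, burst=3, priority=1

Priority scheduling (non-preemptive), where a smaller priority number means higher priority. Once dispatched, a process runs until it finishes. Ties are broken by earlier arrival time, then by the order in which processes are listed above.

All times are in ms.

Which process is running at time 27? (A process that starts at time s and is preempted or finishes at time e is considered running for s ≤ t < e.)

Gantt: | 15 0-3 | 11 3-15 | 13 15-29 | 10 29-46 | 14 46-53 | 12 53-71 |
Completion: 10=46  11=15  12=71  13=29  14=53  15=3
Turnaround (C−A): 10=46  11=15  12=71  13=29  14=53  15=3

13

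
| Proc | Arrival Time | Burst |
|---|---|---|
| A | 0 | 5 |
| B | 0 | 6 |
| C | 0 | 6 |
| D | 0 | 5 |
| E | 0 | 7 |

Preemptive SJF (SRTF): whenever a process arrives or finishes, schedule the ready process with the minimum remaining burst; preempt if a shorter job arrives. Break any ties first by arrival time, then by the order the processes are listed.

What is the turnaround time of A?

5

Gantt: | A 0-5 | D 5-10 | B 10-16 | C 16-22 | E 22-29 |
Completion: A=5  B=16  C=22  D=10  E=29
Turnaround(A) = completion − arrival = 5 − 0 = 5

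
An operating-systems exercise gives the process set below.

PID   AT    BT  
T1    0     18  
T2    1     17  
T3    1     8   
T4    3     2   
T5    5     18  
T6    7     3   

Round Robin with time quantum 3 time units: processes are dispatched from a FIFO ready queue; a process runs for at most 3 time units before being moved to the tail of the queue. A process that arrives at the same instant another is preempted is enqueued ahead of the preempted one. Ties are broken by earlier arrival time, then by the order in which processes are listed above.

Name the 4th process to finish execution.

T1

Schedule: | T1 0-3 | T2 3-6 | T3 6-9 | T4 9-11 | T1 11-14 | T5 14-17 | T2 17-20 | T6 20-23 | T3 23-26 | T1 26-29 | T5 29-32 | T2 32-35 | T3 35-37 | T1 37-40 | T5 40-43 | T2 43-46 | T1 46-49 | T5 49-52 | T2 52-55 | T1 55-58 | T5 58-61 | T2 61-63 | T5 63-66 |
Completion: T1=58  T2=63  T3=37  T4=11  T5=66  T6=23
Turnaround (C−A): T1=58  T2=62  T3=36  T4=8  T5=61  T6=16
Finish order: T4 → T6 → T3 → T1 → T2 → T5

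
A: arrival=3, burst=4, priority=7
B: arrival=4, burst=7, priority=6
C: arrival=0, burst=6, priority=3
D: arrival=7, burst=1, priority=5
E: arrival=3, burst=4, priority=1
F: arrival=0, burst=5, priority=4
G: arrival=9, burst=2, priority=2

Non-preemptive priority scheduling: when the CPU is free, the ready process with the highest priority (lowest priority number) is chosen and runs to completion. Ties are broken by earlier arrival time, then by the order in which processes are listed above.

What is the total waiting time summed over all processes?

62

Schedule: | C 0-6 | E 6-10 | G 10-12 | F 12-17 | D 17-18 | B 18-25 | A 25-29 |
Completion: A=29  B=25  C=6  D=18  E=10  F=17  G=12
Turnaround (C−A): A=26  B=21  C=6  D=11  E=7  F=17  G=3
Waiting = turnaround − burst: A=22, B=14, C=0, D=10, E=3, F=12, G=1
Total waiting = 22 + 14 + 0 + 10 + 3 + 12 + 1 = 62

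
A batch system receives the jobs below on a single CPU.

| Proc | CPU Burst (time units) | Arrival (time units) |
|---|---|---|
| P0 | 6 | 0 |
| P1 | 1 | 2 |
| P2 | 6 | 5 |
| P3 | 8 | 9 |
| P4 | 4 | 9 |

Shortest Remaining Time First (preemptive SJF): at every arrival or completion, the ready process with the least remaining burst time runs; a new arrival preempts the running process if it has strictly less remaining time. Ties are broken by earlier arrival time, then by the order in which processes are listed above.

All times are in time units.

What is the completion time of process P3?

25

Schedule: | P0 0-2 | P1 2-3 | P0 3-7 | P2 7-13 | P4 13-17 | P3 17-25 |
Completion: P0=7  P1=3  P2=13  P3=25  P4=17
Turnaround (C−A): P0=7  P1=1  P2=8  P3=16  P4=8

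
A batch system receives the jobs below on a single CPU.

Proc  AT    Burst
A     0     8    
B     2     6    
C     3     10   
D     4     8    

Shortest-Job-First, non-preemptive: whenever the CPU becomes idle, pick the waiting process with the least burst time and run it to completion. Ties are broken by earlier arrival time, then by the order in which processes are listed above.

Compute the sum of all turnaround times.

Schedule: | A 0-8 | B 8-14 | D 14-22 | C 22-32 |
Completion: A=8  B=14  C=32  D=22
Turnaround (C−A): A=8  B=12  C=29  D=18
Turnaround = completion − arrival: A=8, B=12, C=29, D=18
Total turnaround = 8 + 12 + 29 + 18 = 67

67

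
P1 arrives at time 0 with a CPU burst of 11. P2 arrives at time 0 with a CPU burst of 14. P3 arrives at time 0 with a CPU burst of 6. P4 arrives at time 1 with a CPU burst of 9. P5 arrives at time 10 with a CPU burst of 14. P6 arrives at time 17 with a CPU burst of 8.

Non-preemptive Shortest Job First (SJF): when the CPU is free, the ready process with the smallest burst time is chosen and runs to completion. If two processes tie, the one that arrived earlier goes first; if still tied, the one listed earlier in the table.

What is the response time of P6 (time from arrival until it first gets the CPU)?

Schedule: | P3 0-6 | P4 6-15 | P1 15-26 | P6 26-34 | P2 34-48 | P5 48-62 |
Completion: P1=26  P2=48  P3=6  P4=15  P5=62  P6=34
Response(P6) = first start − arrival = 26 − 17 = 9

9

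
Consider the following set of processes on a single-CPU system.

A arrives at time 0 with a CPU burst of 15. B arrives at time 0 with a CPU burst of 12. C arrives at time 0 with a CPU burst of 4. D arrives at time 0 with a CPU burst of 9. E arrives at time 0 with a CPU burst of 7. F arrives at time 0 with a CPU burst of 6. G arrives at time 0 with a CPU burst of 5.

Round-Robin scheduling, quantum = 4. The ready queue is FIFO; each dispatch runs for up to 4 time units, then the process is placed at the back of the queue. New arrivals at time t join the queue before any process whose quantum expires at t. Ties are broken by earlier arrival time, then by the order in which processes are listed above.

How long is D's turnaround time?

Timeline: | A 0-4 | B 4-8 | C 8-12 | D 12-16 | E 16-20 | F 20-24 | G 24-28 | A 28-32 | B 32-36 | D 36-40 | E 40-43 | F 43-45 | G 45-46 | A 46-50 | B 50-54 | D 54-55 | A 55-58 |
Completion: A=58  B=54  C=12  D=55  E=43  F=45  G=46
Turnaround(D) = completion − arrival = 55 − 0 = 55

55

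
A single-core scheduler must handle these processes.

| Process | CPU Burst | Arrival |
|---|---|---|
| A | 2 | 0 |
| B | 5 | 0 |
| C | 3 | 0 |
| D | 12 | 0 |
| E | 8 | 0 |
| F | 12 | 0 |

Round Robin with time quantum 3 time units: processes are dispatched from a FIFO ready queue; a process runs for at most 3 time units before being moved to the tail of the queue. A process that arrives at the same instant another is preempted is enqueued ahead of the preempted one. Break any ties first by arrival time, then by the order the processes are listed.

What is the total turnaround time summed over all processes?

Schedule: | A 0-2 | B 2-5 | C 5-8 | D 8-11 | E 11-14 | F 14-17 | B 17-19 | D 19-22 | E 22-25 | F 25-28 | D 28-31 | E 31-33 | F 33-36 | D 36-39 | F 39-42 |
Completion: A=2  B=19  C=8  D=39  E=33  F=42
Turnaround (C−A): A=2  B=19  C=8  D=39  E=33  F=42
Turnaround = completion − arrival: A=2, B=19, C=8, D=39, E=33, F=42
Total turnaround = 2 + 19 + 8 + 39 + 33 + 42 = 143

143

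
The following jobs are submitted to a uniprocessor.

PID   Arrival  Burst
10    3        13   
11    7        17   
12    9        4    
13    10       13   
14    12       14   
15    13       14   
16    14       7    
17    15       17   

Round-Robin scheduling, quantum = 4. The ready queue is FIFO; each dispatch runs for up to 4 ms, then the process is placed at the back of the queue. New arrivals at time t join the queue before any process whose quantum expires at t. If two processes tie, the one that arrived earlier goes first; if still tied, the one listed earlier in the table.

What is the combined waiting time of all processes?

Timeline: | idle 0-3 | 10 3-7 | 11 7-11 | 10 11-15 | 12 15-19 | 13 19-23 | 11 23-27 | 14 27-31 | 15 31-35 | 16 35-39 | 17 39-43 | 10 43-47 | 13 47-51 | 11 51-55 | 14 55-59 | 15 59-63 | 16 63-66 | 17 66-70 | 10 70-71 | 13 71-75 | 11 75-79 | 14 79-83 | 15 83-87 | 17 87-91 | 13 91-92 | 11 92-93 | 14 93-95 | 15 95-97 | 17 97-102 |
Completion: 10=71  11=93  12=19  13=92  14=95  15=97  16=66  17=102
Waiting = turnaround − burst: 10=55, 11=69, 12=6, 13=69, 14=69, 15=70, 16=45, 17=70
Total waiting = 55 + 69 + 6 + 69 + 69 + 70 + 45 + 70 = 453

453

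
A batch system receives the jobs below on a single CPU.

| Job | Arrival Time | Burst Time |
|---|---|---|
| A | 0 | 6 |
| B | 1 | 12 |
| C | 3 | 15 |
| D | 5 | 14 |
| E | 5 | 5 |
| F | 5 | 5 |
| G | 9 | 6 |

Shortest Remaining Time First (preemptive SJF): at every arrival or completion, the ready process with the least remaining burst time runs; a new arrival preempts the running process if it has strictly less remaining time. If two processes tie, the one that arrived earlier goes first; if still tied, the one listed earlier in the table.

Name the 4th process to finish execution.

Gantt: | A 0-6 | E 6-11 | F 11-16 | G 16-22 | B 22-34 | D 34-48 | C 48-63 |
Completion: A=6  B=34  C=63  D=48  E=11  F=16  G=22
Finish order: A → E → F → G → B → D → C

G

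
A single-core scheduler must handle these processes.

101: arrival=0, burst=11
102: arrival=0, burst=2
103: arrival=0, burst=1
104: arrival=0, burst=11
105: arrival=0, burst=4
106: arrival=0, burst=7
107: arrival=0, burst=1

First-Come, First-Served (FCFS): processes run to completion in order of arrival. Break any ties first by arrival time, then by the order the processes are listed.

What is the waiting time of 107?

36

Schedule: | 101 0-11 | 102 11-13 | 103 13-14 | 104 14-25 | 105 25-29 | 106 29-36 | 107 36-37 |
Completion: 101=11  102=13  103=14  104=25  105=29  106=36  107=37
Waiting(107) = turnaround − burst = 37 − 1 = 36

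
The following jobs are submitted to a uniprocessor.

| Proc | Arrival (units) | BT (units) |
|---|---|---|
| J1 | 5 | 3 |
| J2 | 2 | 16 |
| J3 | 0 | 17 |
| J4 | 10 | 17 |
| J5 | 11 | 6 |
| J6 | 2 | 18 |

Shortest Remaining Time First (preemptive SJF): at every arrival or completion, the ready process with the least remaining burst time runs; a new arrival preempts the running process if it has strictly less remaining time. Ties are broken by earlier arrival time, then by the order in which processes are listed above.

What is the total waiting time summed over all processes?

Timeline: | J3 0-5 | J1 5-8 | J3 8-11 | J5 11-17 | J3 17-26 | J2 26-42 | J4 42-59 | J6 59-77 |
Completion: J1=8  J2=42  J3=26  J4=59  J5=17  J6=77
Waiting = turnaround − burst: J1=0, J2=24, J3=9, J4=32, J5=0, J6=57
Total waiting = 0 + 24 + 9 + 32 + 0 + 57 = 122

122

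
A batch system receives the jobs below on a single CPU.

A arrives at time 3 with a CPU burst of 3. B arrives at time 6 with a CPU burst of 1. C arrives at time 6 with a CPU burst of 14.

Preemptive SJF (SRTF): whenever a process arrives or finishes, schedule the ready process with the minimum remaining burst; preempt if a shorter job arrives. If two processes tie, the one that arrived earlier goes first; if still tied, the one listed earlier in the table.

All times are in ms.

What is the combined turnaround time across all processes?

19

Schedule: | idle 0-3 | A 3-6 | B 6-7 | C 7-21 |
Completion: A=6  B=7  C=21
Turnaround = completion − arrival: A=3, B=1, C=15
Total turnaround = 3 + 1 + 15 = 19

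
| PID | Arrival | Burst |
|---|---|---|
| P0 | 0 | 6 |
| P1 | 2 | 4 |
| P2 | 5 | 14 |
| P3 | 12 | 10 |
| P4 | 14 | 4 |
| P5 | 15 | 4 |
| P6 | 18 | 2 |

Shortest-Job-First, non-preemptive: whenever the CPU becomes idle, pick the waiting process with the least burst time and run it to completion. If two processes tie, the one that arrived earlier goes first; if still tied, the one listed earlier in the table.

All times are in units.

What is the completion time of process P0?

6

Gantt: | P0 0-6 | P1 6-10 | P2 10-24 | P6 24-26 | P4 26-30 | P5 30-34 | P3 34-44 |
Completion: P0=6  P1=10  P2=24  P3=44  P4=30  P5=34  P6=26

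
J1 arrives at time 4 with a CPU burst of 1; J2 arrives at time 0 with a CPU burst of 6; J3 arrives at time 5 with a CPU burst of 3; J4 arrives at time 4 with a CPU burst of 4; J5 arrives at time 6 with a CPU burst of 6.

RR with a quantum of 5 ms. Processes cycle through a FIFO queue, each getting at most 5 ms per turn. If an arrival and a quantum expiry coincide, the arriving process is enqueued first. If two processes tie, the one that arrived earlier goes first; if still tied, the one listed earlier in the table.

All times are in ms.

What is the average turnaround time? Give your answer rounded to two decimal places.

Schedule: | J2 0-5 | J1 5-6 | J4 6-10 | J3 10-13 | J2 13-14 | J5 14-20 |
Completion: J1=6  J2=14  J3=13  J4=10  J5=20
Turnaround (C−A): J1=2  J2=14  J3=8  J4=6  J5=14
Turnaround times: J1=2, J2=14, J3=8, J4=6, J5=14
Average turnaround = (2+14+8+6+14) / 5 = 44/5 = 8.80

8.80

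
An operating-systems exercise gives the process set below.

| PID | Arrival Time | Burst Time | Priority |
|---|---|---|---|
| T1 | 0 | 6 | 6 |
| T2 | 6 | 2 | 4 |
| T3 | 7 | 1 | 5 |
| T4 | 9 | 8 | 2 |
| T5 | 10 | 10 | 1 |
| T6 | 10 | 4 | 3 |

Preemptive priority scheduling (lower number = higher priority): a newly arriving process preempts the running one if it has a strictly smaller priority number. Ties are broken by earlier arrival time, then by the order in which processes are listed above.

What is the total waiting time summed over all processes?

Timeline: | T1 0-6 | T2 6-8 | T3 8-9 | T4 9-10 | T5 10-20 | T4 20-27 | T6 27-31 |
Completion: T1=6  T2=8  T3=9  T4=27  T5=20  T6=31
Waiting = turnaround − burst: T1=0, T2=0, T3=1, T4=10, T5=0, T6=17
Total waiting = 0 + 0 + 1 + 10 + 0 + 17 = 28

28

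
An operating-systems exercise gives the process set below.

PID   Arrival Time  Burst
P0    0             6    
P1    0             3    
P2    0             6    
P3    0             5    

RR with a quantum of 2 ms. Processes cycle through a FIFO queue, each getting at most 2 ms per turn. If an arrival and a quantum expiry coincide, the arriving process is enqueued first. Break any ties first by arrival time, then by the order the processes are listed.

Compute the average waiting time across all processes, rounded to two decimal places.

Schedule: | P0 0-2 | P1 2-4 | P2 4-6 | P3 6-8 | P0 8-10 | P1 10-11 | P2 11-13 | P3 13-15 | P0 15-17 | P2 17-19 | P3 19-20 |
Completion: P0=17  P1=11  P2=19  P3=20
Waiting times: P0=11, P1=8, P2=13, P3=15
Average waiting = (11+8+13+15) / 4 = 47/4 = 11.75

11.75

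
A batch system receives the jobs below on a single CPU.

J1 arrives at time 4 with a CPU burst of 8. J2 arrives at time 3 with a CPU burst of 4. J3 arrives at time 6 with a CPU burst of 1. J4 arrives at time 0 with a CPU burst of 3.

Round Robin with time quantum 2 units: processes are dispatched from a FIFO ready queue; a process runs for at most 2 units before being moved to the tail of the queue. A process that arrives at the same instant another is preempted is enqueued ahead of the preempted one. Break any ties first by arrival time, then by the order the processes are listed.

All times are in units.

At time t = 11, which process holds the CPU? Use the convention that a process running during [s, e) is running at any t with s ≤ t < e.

Schedule: | J4 0-3 | J2 3-5 | J1 5-7 | J2 7-9 | J3 9-10 | J1 10-16 |
Completion: J1=16  J2=9  J3=10  J4=3
Turnaround (C−A): J1=12  J2=6  J3=4  J4=3

J1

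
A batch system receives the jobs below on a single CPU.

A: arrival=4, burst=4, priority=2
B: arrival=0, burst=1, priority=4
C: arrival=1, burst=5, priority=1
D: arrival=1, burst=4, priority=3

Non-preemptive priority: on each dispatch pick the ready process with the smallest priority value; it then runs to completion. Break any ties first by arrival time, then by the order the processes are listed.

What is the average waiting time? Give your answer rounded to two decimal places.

Schedule: | B 0-1 | C 1-6 | A 6-10 | D 10-14 |
Completion: A=10  B=1  C=6  D=14
Waiting times: A=2, B=0, C=0, D=9
Average waiting = (2+0+0+9) / 4 = 11/4 = 2.75

2.75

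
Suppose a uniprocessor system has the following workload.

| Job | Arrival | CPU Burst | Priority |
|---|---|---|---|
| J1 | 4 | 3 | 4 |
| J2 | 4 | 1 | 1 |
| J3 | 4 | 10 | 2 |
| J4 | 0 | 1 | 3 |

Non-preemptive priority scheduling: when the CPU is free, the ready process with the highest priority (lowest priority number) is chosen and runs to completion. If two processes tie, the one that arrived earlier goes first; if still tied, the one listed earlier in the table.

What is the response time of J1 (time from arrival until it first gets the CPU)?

Timeline: | J4 0-1 | idle 1-4 | J2 4-5 | J3 5-15 | J1 15-18 |
Completion: J1=18  J2=5  J3=15  J4=1
Turnaround (C−A): J1=14  J2=1  J3=11  J4=1
Response(J1) = first start − arrival = 15 − 4 = 11

11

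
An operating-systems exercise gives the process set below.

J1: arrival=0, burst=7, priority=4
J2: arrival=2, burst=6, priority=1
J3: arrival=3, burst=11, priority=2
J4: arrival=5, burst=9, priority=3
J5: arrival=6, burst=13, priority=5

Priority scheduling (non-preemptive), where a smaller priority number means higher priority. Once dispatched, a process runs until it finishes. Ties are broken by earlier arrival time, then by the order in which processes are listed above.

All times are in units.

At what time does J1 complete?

Schedule: | J1 0-7 | J2 7-13 | J3 13-24 | J4 24-33 | J5 33-46 |
Completion: J1=7  J2=13  J3=24  J4=33  J5=46
Turnaround (C−A): J1=7  J2=11  J3=21  J4=28  J5=40

7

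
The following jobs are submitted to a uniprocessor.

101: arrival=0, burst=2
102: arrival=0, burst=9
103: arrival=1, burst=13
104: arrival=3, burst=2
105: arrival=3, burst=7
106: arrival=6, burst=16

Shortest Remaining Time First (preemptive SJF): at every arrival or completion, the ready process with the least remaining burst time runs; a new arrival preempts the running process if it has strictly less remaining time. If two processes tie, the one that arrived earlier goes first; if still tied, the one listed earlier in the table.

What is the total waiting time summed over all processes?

Gantt: | 101 0-2 | 102 2-3 | 104 3-5 | 105 5-12 | 102 12-20 | 103 20-33 | 106 33-49 |
Completion: 101=2  102=20  103=33  104=5  105=12  106=49
Turnaround (C−A): 101=2  102=20  103=32  104=2  105=9  106=43
Waiting = turnaround − burst: 101=0, 102=11, 103=19, 104=0, 105=2, 106=27
Total waiting = 0 + 11 + 19 + 0 + 2 + 27 = 59

59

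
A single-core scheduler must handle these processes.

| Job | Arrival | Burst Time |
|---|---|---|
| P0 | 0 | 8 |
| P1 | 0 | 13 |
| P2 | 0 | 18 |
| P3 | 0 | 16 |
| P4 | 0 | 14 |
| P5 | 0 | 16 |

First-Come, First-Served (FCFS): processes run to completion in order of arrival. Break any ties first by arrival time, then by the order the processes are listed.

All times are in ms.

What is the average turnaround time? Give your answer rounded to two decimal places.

46.17

Schedule: | P0 0-8 | P1 8-21 | P2 21-39 | P3 39-55 | P4 55-69 | P5 69-85 |
Completion: P0=8  P1=21  P2=39  P3=55  P4=69  P5=85
Turnaround times: P0=8, P1=21, P2=39, P3=55, P4=69, P5=85
Average turnaround = (8+21+39+55+69+85) / 6 = 277/6 = 46.17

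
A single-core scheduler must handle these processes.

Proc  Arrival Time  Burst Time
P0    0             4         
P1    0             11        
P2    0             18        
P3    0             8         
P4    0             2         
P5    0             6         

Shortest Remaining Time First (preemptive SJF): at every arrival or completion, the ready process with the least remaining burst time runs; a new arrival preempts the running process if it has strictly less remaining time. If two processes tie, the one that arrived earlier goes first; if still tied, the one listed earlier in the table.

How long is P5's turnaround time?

12

Gantt: | P4 0-2 | P0 2-6 | P5 6-12 | P3 12-20 | P1 20-31 | P2 31-49 |
Completion: P0=6  P1=31  P2=49  P3=20  P4=2  P5=12
Turnaround (C−A): P0=6  P1=31  P2=49  P3=20  P4=2  P5=12
Turnaround(P5) = completion − arrival = 12 − 0 = 12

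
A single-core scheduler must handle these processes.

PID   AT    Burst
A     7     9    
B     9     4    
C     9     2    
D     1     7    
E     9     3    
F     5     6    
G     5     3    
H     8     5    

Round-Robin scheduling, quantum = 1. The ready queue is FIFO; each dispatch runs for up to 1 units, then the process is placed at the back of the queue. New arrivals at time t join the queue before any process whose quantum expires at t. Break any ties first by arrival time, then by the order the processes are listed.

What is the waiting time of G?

11

Schedule: | idle 0-1 | D 1-5 | F 5-6 | G 6-7 | D 7-8 | F 8-9 | A 9-10 | G 10-11 | H 11-12 | D 12-13 | B 13-14 | C 14-15 | E 15-16 | F 16-17 | A 17-18 | G 18-19 | H 19-20 | D 20-21 | B 21-22 | C 22-23 | E 23-24 | F 24-25 | A 25-26 | H 26-27 | B 27-28 | E 28-29 | F 29-30 | A 30-31 | H 31-32 | B 32-33 | F 33-34 | A 34-35 | H 35-36 | A 36-40 |
Completion: A=40  B=33  C=23  D=21  E=29  F=34  G=19  H=36
Turnaround (C−A): A=33  B=24  C=14  D=20  E=20  F=29  G=14  H=28
Waiting(G) = turnaround − burst = 14 − 3 = 11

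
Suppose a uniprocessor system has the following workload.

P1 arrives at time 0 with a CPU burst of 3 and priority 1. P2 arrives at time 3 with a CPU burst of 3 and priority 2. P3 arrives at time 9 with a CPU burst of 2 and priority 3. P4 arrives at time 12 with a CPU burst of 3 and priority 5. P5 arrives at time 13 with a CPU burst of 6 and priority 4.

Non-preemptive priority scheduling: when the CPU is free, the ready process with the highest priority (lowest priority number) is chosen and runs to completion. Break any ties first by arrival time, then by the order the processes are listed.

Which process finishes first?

Timeline: | P1 0-3 | P2 3-6 | idle 6-9 | P3 9-11 | idle 11-12 | P4 12-15 | P5 15-21 |
Completion: P1=3  P2=6  P3=11  P4=15  P5=21
Turnaround (C−A): P1=3  P2=3  P3=2  P4=3  P5=8
Finish order: P1 → P2 → P3 → P4 → P5

P1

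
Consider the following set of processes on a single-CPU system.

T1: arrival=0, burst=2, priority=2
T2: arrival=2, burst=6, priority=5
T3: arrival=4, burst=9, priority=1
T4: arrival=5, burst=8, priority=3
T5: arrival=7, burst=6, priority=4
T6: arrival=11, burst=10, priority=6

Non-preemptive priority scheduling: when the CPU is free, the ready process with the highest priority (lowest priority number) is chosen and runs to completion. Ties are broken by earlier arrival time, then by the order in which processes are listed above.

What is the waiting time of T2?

Schedule: | T1 0-2 | T2 2-8 | T3 8-17 | T4 17-25 | T5 25-31 | T6 31-41 |
Completion: T1=2  T2=8  T3=17  T4=25  T5=31  T6=41
Waiting(T2) = turnaround − burst = 6 − 6 = 0

0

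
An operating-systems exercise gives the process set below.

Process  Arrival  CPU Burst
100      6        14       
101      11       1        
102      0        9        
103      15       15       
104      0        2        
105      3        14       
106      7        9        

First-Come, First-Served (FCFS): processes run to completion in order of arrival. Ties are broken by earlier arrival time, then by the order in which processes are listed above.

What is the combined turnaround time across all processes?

Schedule: | 102 0-9 | 104 9-11 | 105 11-25 | 100 25-39 | 106 39-48 | 101 48-49 | 103 49-64 |
Completion: 100=39  101=49  102=9  103=64  104=11  105=25  106=48
Turnaround (C−A): 100=33  101=38  102=9  103=49  104=11  105=22  106=41
Turnaround = completion − arrival: 100=33, 101=38, 102=9, 103=49, 104=11, 105=22, 106=41
Total turnaround = 33 + 38 + 9 + 49 + 11 + 22 + 41 = 203

203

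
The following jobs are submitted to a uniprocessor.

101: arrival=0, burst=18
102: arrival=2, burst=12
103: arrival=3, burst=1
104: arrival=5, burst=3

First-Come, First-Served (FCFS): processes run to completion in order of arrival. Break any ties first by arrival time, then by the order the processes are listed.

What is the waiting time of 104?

26

Schedule: | 101 0-18 | 102 18-30 | 103 30-31 | 104 31-34 |
Completion: 101=18  102=30  103=31  104=34
Turnaround (C−A): 101=18  102=28  103=28  104=29
Waiting(104) = turnaround − burst = 29 − 3 = 26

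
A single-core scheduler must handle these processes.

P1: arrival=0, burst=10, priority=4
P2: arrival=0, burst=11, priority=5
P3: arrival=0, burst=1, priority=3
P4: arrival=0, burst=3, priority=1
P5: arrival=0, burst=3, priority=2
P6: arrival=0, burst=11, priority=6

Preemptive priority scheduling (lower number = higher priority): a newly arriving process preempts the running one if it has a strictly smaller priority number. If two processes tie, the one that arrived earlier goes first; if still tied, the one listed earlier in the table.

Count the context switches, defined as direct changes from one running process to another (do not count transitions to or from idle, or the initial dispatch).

5

Timeline: | P4 0-3 | P5 3-6 | P3 6-7 | P1 7-17 | P2 17-28 | P6 28-39 |
Completion: P1=17  P2=28  P3=7  P4=3  P5=6  P6=39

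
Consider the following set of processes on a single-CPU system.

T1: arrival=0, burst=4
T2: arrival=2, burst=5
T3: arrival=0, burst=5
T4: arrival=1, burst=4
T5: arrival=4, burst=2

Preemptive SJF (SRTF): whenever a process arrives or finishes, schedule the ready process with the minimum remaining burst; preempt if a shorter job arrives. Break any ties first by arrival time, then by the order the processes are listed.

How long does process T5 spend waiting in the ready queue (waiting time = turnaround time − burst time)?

Timeline: | T1 0-4 | T5 4-6 | T4 6-10 | T3 10-15 | T2 15-20 |
Completion: T1=4  T2=20  T3=15  T4=10  T5=6
Waiting(T5) = turnaround − burst = 2 − 2 = 0

0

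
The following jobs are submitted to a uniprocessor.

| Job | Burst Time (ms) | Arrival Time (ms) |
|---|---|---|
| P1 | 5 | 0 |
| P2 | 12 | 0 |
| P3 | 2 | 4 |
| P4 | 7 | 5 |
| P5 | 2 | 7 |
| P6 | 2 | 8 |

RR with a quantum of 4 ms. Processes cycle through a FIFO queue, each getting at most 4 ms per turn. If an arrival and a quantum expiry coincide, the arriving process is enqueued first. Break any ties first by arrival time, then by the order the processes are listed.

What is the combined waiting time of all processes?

59

Gantt: | P1 0-4 | P2 4-8 | P3 8-10 | P1 10-11 | P4 11-15 | P5 15-17 | P6 17-19 | P2 19-23 | P4 23-26 | P2 26-30 |
Completion: P1=11  P2=30  P3=10  P4=26  P5=17  P6=19
Turnaround (C−A): P1=11  P2=30  P3=6  P4=21  P5=10  P6=11
Waiting = turnaround − burst: P1=6, P2=18, P3=4, P4=14, P5=8, P6=9
Total waiting = 6 + 18 + 4 + 14 + 8 + 9 = 59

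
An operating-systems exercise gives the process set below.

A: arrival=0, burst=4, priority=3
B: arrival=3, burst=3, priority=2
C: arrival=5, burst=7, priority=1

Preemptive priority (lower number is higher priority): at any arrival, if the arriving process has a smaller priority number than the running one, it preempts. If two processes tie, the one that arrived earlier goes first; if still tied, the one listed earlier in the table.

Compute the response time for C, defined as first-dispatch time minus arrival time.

0

Schedule: | A 0-3 | B 3-5 | C 5-12 | B 12-13 | A 13-14 |
Completion: A=14  B=13  C=12
Response(C) = first start − arrival = 5 − 5 = 0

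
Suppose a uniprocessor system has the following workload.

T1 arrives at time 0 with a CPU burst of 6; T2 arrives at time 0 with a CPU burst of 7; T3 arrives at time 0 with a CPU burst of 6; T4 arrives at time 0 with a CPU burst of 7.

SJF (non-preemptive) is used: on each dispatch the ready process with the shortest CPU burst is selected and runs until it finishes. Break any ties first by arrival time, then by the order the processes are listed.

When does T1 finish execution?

6

Timeline: | T1 0-6 | T3 6-12 | T2 12-19 | T4 19-26 |
Completion: T1=6  T2=19  T3=12  T4=26
Turnaround (C−A): T1=6  T2=19  T3=12  T4=26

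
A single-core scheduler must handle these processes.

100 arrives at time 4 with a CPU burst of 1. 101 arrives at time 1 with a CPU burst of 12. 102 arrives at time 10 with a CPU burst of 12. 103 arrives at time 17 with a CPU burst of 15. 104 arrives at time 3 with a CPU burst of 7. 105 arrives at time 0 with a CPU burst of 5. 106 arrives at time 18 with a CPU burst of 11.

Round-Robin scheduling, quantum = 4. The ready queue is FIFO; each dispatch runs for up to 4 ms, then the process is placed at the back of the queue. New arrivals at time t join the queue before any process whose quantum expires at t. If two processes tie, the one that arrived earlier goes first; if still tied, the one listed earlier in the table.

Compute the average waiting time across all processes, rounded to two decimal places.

Schedule: | 105 0-4 | 101 4-8 | 104 8-12 | 100 12-13 | 105 13-14 | 101 14-18 | 102 18-22 | 104 22-25 | 103 25-29 | 106 29-33 | 101 33-37 | 102 37-41 | 103 41-45 | 106 45-49 | 102 49-53 | 103 53-57 | 106 57-60 | 103 60-63 |
Completion: 100=13  101=37  102=53  103=63  104=25  105=14  106=60
Turnaround (C−A): 100=9  101=36  102=43  103=46  104=22  105=14  106=42
Waiting times: 100=8, 101=24, 102=31, 103=31, 104=15, 105=9, 106=31
Average waiting = (8+24+31+31+15+9+31) / 7 = 149/7 = 21.29

21.29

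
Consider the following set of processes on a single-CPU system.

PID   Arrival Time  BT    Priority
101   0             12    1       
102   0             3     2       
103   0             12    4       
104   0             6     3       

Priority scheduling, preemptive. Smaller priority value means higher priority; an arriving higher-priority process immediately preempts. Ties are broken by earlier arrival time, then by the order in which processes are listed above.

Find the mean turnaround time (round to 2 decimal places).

Gantt: | 101 0-12 | 102 12-15 | 104 15-21 | 103 21-33 |
Completion: 101=12  102=15  103=33  104=21
Turnaround (C−A): 101=12  102=15  103=33  104=21
Turnaround times: 101=12, 102=15, 103=33, 104=21
Average turnaround = (12+15+33+21) / 4 = 81/4 = 20.25

20.25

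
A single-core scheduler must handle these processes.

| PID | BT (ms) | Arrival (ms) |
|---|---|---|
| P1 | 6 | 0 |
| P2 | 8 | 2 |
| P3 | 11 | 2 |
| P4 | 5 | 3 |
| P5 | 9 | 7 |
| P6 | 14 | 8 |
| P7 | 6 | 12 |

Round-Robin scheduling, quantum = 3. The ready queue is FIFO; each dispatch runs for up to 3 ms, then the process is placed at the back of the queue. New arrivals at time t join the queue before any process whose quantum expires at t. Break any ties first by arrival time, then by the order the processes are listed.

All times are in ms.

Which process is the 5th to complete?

P5

Timeline: | P1 0-3 | P2 3-6 | P3 6-9 | P4 9-12 | P1 12-15 | P2 15-18 | P5 18-21 | P6 21-24 | P3 24-27 | P7 27-30 | P4 30-32 | P2 32-34 | P5 34-37 | P6 37-40 | P3 40-43 | P7 43-46 | P5 46-49 | P6 49-52 | P3 52-54 | P6 54-59 |
Completion: P1=15  P2=34  P3=54  P4=32  P5=49  P6=59  P7=46
Turnaround (C−A): P1=15  P2=32  P3=52  P4=29  P5=42  P6=51  P7=34
Finish order: P1 → P4 → P2 → P7 → P5 → P3 → P6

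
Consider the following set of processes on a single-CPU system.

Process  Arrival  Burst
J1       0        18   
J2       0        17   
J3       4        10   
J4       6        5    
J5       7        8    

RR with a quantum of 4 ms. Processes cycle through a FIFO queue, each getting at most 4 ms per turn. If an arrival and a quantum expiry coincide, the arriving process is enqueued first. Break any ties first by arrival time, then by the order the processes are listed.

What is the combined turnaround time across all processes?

Schedule: | J1 0-4 | J2 4-8 | J3 8-12 | J1 12-16 | J4 16-20 | J5 20-24 | J2 24-28 | J3 28-32 | J1 32-36 | J4 36-37 | J5 37-41 | J2 41-45 | J3 45-47 | J1 47-51 | J2 51-55 | J1 55-57 | J2 57-58 |
Completion: J1=57  J2=58  J3=47  J4=37  J5=41
Turnaround = completion − arrival: J1=57, J2=58, J3=43, J4=31, J5=34
Total turnaround = 57 + 58 + 43 + 31 + 34 = 223

223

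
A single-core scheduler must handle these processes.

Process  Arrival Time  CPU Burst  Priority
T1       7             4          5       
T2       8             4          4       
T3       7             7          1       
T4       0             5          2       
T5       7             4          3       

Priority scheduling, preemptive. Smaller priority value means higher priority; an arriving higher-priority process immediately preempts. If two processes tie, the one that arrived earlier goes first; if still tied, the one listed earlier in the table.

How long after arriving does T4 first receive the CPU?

Timeline: | T4 0-5 | idle 5-7 | T3 7-14 | T5 14-18 | T2 18-22 | T1 22-26 |
Completion: T1=26  T2=22  T3=14  T4=5  T5=18
Turnaround (C−A): T1=19  T2=14  T3=7  T4=5  T5=11
Response(T4) = first start − arrival = 0 − 0 = 0

0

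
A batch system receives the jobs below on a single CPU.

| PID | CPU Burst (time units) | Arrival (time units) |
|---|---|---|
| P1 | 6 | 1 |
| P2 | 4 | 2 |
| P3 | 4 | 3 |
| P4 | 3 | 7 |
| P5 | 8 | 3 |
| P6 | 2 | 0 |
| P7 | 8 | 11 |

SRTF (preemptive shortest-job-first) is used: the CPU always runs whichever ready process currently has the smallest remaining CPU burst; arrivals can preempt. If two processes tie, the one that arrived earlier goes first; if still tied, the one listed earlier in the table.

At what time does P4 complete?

Schedule: | P6 0-2 | P2 2-6 | P3 6-10 | P4 10-13 | P1 13-19 | P5 19-27 | P7 27-35 |
Completion: P1=19  P2=6  P3=10  P4=13  P5=27  P6=2  P7=35
Turnaround (C−A): P1=18  P2=4  P3=7  P4=6  P5=24  P6=2  P7=24

13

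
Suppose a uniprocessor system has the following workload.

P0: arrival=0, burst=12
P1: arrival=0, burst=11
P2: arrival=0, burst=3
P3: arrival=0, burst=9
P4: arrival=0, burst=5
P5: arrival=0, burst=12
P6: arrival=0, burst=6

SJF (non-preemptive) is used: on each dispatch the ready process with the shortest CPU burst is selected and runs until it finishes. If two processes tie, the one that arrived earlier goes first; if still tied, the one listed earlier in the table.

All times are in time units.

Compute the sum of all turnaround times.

186

Timeline: | P2 0-3 | P4 3-8 | P6 8-14 | P3 14-23 | P1 23-34 | P0 34-46 | P5 46-58 |
Completion: P0=46  P1=34  P2=3  P3=23  P4=8  P5=58  P6=14
Turnaround = completion − arrival: P0=46, P1=34, P2=3, P3=23, P4=8, P5=58, P6=14
Total turnaround = 46 + 34 + 3 + 23 + 8 + 58 + 14 = 186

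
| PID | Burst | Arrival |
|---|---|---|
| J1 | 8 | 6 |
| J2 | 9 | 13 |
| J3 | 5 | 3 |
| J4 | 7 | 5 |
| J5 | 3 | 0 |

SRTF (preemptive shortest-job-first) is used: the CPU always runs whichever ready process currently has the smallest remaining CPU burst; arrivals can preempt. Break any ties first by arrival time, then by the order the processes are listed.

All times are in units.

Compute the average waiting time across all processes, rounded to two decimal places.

Schedule: | J5 0-3 | J3 3-8 | J4 8-15 | J1 15-23 | J2 23-32 |
Completion: J1=23  J2=32  J3=8  J4=15  J5=3
Waiting times: J1=9, J2=10, J3=0, J4=3, J5=0
Average waiting = (9+10+0+3+0) / 5 = 22/5 = 4.40

4.40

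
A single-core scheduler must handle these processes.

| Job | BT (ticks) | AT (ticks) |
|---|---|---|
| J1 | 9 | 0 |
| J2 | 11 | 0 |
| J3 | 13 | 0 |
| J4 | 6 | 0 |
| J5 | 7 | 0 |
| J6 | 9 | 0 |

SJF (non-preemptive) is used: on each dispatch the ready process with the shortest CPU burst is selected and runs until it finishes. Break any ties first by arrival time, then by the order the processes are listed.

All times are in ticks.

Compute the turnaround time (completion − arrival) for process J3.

Gantt: | J4 0-6 | J5 6-13 | J1 13-22 | J6 22-31 | J2 31-42 | J3 42-55 |
Completion: J1=22  J2=42  J3=55  J4=6  J5=13  J6=31
Turnaround (C−A): J1=22  J2=42  J3=55  J4=6  J5=13  J6=31
Turnaround(J3) = completion − arrival = 55 − 0 = 55

55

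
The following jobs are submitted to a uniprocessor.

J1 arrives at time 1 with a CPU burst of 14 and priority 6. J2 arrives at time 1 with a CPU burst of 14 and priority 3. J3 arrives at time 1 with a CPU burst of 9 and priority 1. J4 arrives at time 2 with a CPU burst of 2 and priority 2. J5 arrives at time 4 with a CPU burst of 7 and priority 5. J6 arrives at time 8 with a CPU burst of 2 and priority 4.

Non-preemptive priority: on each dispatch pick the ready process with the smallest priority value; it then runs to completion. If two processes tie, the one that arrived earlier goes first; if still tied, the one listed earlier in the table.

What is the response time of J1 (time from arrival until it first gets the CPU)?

34

Timeline: | idle 0-1 | J3 1-10 | J4 10-12 | J2 12-26 | J6 26-28 | J5 28-35 | J1 35-49 |
Completion: J1=49  J2=26  J3=10  J4=12  J5=35  J6=28
Turnaround (C−A): J1=48  J2=25  J3=9  J4=10  J5=31  J6=20
Response(J1) = first start − arrival = 35 − 1 = 34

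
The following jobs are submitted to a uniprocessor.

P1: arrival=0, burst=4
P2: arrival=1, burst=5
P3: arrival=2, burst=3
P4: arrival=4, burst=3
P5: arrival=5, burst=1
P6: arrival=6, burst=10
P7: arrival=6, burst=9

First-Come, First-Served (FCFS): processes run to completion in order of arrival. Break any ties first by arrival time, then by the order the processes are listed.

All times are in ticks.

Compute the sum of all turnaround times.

Gantt: | P1 0-4 | P2 4-9 | P3 9-12 | P4 12-15 | P5 15-16 | P6 16-26 | P7 26-35 |
Completion: P1=4  P2=9  P3=12  P4=15  P5=16  P6=26  P7=35
Turnaround (C−A): P1=4  P2=8  P3=10  P4=11  P5=11  P6=20  P7=29
Turnaround = completion − arrival: P1=4, P2=8, P3=10, P4=11, P5=11, P6=20, P7=29
Total turnaround = 4 + 8 + 10 + 11 + 11 + 20 + 29 = 93

93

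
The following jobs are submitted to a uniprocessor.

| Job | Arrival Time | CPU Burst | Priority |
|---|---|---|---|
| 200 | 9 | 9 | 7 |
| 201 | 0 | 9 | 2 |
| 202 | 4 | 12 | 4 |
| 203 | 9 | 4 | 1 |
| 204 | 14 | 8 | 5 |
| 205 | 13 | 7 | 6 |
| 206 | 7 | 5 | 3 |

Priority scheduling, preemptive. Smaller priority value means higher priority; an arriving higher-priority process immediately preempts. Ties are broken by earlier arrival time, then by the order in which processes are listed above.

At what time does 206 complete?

Timeline: | 201 0-9 | 203 9-13 | 206 13-18 | 202 18-30 | 204 30-38 | 205 38-45 | 200 45-54 |
Completion: 200=54  201=9  202=30  203=13  204=38  205=45  206=18

18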